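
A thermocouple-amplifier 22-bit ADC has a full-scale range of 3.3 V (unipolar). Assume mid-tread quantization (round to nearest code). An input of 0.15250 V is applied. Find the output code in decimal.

code 193828

Full-scale span = 3.3 V; LSB = 3.3/2^22 = 0.79 µV.
(V_in − V_low)/LSB = (0.15250 − 0) / 7.86781e-07 = 193827.685.
Round → code 193828.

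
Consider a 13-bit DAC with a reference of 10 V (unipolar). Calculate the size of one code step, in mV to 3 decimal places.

1.221 mV

Full-scale span = 10 V.
LSB = 10 / 2^13 = 10 / 8192 = 0.0012207 V = 1.221 mV.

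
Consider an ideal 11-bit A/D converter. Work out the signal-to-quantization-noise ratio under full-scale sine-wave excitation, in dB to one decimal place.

SNR ≈ 6.02·N + 1.76 dB = 6.02·11 + 1.76 = 67.98 dB.

68.0 dB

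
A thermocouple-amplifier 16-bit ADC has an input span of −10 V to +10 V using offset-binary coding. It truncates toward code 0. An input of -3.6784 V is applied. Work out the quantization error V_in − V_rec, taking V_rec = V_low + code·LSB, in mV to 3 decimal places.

0.189 mV

Step size: 20 V ÷ 2^16 = 305.18 µV.
(V_in − V_low)/LSB = (-3.6784 − (−10))/0.000305176 = 20714.6189 → code 20714 (floor).
Reconstructed: -3.6785889 V.
Error = -3.6784 − (−3.6785889) = 0.000188867 V = 0.189 mV.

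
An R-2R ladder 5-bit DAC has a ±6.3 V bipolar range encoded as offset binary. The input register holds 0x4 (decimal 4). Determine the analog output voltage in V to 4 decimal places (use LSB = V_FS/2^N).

-4.7250 V

LSB = 12.6 V / 2^5 = 393.750 mV.
Code 0x4 = 4 decimal.
V_out = (−6.3) + 4 × 0.39375 V = -4.725 V.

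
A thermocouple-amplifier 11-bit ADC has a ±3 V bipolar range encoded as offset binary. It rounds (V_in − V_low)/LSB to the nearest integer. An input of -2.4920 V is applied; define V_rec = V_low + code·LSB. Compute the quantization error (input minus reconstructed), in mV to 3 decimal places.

One LSB is 6 V / 2048 = 2.930 mV.
(-2.4920 − (−3))/0.00292969 = 173.3973; round gives code 173.
Reconstructed: -2.4931641 V.
Difference: 0.00116406 V → 1.164 mV.

1.164 mV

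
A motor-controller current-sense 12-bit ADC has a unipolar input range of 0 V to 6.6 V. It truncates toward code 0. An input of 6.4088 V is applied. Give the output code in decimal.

code 3977

With 4096 levels over 6.6 V, one step is 1.611 mV.
(V_in − V_low)/LSB = (6.4088 − 0) / 0.00161133 = 3977.340.
So the output code is 3977.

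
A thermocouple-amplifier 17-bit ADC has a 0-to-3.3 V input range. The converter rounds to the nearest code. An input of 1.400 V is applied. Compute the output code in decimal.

code 55606

With 131072 levels over 3.3 V, one step is 25.18 µV.
(1.400 − 0) / 2.5177e-05 = 55606.303 LSBs.
Round → code 55606.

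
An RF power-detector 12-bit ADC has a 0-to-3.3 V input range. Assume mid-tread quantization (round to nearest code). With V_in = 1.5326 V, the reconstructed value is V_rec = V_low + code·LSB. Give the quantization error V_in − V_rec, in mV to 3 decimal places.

0.227 mV

LSB = 3.3/2^12 = 0.806 mV.
(V_in − V_low)/LSB = (1.5326 − 0)/0.000805664 = 1902.2817 → code 1902 (round).
Reconstructed: 1.532373 V.
Difference: 0.000226953 V → 0.227 mV.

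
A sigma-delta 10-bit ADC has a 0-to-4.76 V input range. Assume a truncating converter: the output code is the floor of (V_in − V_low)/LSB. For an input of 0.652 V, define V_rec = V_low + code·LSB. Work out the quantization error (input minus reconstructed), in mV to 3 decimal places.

One LSB is 4.76 V / 1024 = 4.648 mV.
(V_in − V_low)/LSB = (0.652 − 0)/0.00464844 = 140.2622 → code 140 (floor).
Code 140 maps back to 0 + 140×0.00464844 V = 0.65078125 V.
Error = 0.652 − 0.65078125 = 0.00121875 V = 1.219 mV.

1.219 mV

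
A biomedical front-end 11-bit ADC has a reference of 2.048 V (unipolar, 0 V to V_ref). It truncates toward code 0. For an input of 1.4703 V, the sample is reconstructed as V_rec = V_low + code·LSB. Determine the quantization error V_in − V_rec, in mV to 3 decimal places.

One LSB is 2.048 V / 2048 = 1.000 mV.
Scaled input = 1470.3000 LSBs, so code = 1470.
Reconstructed: 1.47 V.
V_in − V_rec = 0.0003 V = 0.300 mV.

0.300 mV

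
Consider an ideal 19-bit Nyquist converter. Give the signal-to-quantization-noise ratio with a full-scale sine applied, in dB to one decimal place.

SNR ≈ 6.02·N + 1.76 dB = 6.02·19 + 1.76 = 116.14 dB.

116.1 dB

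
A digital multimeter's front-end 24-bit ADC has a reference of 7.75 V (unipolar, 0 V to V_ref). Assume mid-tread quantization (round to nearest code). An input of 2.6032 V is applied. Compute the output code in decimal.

Full-scale span = 7.75 V; LSB = 7.75/2^24 = 0.46 µV.
(2.6032 − 0) / 4.61936e-07 = 5635412.734 LSBs.
So the output code is 5635413.

code 5635413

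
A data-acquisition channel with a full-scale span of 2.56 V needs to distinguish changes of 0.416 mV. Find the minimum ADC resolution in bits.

13 bits

Number of steps required ≥ 2.56 V / 0.416 mV = 6153.85.
Need 2^N ≥ 6153.85; 2^12 = 4096, 2^13 = 8192.
Minimum N = 13.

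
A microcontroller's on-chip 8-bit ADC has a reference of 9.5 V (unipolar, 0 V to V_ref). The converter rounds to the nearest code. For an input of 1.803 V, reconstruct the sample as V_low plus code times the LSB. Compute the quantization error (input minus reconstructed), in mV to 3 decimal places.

LSB = 9.5/2^8 = 37.109 mV.
(V_in − V_low)/LSB = (1.803 − 0)/0.0371094 = 48.5861 → code 49 (round).
V_rec = 0 + 49·0.0371094 = 1.8183594 V.
V_in − V_rec = -0.0153594 V = -15.359 mV.

-15.359 mV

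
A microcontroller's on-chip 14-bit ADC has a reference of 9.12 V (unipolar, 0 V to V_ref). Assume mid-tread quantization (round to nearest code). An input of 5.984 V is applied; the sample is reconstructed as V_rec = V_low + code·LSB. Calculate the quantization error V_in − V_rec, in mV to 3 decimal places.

0.113 mV

One LSB is 9.12 V / 16384 = 0.557 mV.
(V_in − V_low)/LSB = (5.984 − 0)/0.000556641 = 10750.2035 → code 10750 (round).
V_rec = 0 + 10750·0.000556641 = 5.9838867 V.
Error = 5.984 − 5.9838867 = 0.000113281 V = 0.113 mV.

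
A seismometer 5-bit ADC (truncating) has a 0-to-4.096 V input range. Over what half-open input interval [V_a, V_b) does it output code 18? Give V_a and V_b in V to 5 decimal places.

[2.30400 V, 2.43200 V)

LSB = 4.096/2^5 = 128.000 mV.
V_a = V_low + 18·LSB = 2.304 V; V_b = V_low + 19·LSB = 2.432 V.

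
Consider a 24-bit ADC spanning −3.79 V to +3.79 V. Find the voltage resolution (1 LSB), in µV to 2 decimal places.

0.45 µV

Full-scale span = 7.58 V.
LSB = 7.58 / 2^24 = 7.58 / 16777216 = 4.51803e-07 V = 0.45 µV.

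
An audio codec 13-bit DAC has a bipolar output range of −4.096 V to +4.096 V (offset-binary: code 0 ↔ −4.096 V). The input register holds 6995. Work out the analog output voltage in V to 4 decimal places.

2.8990 V

LSB = 8.192 V / 2^13 = 1.000 mV.
V_out = (−4.096) + 6995 × 0.001 V = 2.899 V.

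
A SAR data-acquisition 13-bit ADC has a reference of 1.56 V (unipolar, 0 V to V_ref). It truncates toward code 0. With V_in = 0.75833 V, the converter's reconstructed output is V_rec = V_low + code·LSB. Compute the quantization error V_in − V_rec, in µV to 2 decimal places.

One LSB is 1.56 V / 8192 = 190.43 µV.
Scaled input = 3982.2047 LSBs, so code = 3982.
Code 3982 maps back to 0 + 3982×0.00019043 V = 0.75829102 V.
Difference: 3.89844e-05 V → 38.98 µV.

38.98 µV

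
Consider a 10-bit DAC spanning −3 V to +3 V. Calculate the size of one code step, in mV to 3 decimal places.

Full-scale span = 6 V.
LSB = 6 / 2^10 = 6 / 1024 = 0.00585938 V = 5.859 mV.

5.859 mV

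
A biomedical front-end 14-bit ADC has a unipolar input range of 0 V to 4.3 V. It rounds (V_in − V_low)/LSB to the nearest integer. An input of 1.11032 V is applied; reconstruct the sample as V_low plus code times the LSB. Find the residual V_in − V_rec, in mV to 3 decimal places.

-0.111 mV

LSB = 4.3/2^14 = 262.45 µV.
(1.11032 − 0)/0.000262451 = 4230.5774; round gives code 4231.
Reconstructed: 1.1104309 V.
Difference: -0.000110908 V → -0.111 mV.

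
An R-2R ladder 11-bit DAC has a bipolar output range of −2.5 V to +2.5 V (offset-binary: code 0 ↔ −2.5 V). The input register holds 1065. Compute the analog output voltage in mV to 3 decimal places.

LSB = 5 V / 2^11 = 2.441 mV.
V_out = (−2.5) + 1065 × 0.00244141 V = 0.100098 V.
= 100.098 mV.

100.098 mV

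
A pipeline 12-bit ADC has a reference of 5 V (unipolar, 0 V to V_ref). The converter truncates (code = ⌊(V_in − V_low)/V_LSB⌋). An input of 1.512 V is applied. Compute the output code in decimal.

Full-scale span = 5 V; LSB = 5/2^12 = 1.221 mV.
Input sits at 1238.630 steps above V_low.
Floor → code 1238.

code 1238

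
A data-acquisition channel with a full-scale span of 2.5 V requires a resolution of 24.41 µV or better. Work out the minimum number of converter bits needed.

Number of steps required ≥ 2.5 V / 24.41 µV = 102417.04.
Need 2^N ≥ 102417.04; 2^16 = 65536, 2^17 = 131072.
Minimum N = 17.

17 bits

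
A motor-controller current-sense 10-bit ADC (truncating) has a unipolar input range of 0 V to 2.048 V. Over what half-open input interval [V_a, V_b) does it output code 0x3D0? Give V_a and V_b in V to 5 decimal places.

[1.95200 V, 1.95400 V)

LSB = 2.048/2^10 = 2.000 mV.
Code 0x3D0 = 976 decimal.
V_a = V_low + 976·LSB = 1.952 V; V_b = V_low + 977·LSB = 1.954 V.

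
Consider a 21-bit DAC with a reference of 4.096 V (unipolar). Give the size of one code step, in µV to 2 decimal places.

Full-scale span = 4.096 V.
LSB = 4.096 / 2^21 = 4.096 / 2097152 = 1.95313e-06 V = 1.95 µV.

1.95 µV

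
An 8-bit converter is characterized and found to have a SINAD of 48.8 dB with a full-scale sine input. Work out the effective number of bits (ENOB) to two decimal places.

ENOB = (SINAD − 1.76) / 6.02 = (48.8 − 1.76)/6.02 = 7.814.

7.81 bits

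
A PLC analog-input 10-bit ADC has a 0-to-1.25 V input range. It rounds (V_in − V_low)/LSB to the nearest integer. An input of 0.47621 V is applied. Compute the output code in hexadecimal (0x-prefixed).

code 0x186 (decimal 390)

Full-scale span = 1.25 V; LSB = 1.25/2^10 = 1.221 mV.
(0.47621 − 0) / 0.0012207 = 390.111 LSBs.
Round → code 390.
In hexadecimal (0x-prefixed): 0x186.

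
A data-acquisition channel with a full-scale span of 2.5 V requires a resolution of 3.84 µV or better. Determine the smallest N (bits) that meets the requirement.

Number of steps required ≥ 2.5 V / 3.84 µV = 651041.67.
Need 2^N ≥ 651041.67; 2^19 = 524288, 2^20 = 1048576.
Minimum N = 20.

20 bits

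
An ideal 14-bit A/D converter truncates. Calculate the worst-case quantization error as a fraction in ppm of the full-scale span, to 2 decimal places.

Truncating → worst-case error = 1 LSB = V_FS/2^14, so 1e+06/16384 = 61.0352 ppm of full scale.

61.04 ppm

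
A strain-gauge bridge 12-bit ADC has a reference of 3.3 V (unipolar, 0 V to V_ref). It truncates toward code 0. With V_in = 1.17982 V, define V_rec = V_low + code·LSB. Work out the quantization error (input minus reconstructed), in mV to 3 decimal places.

0.328 mV

Step size: 3.3 V ÷ 2^12 = 0.806 mV.
Scaled input = 1464.4069 LSBs, so code = 1464.
Code 1464 maps back to 0 + 1464×0.000805664 V = 1.1794922 V.
Error = 1.17982 − 1.1794922 = 0.000327812 V = 0.328 mV.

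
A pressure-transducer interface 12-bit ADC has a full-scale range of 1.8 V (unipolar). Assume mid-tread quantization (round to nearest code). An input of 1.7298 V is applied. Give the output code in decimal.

Full-scale span = 1.8 V; LSB = 1.8/2^12 = 439.45 µV.
Input sits at 3936.256 steps above V_low.
So the output code is 3936.

code 3936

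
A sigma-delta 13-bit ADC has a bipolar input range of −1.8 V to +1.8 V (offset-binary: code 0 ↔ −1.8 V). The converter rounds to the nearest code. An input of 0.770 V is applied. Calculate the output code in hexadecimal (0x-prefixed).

code 0x16D8 (decimal 5848)

With 8192 levels over 3.6 V, one step is 439.45 µV.
Input sits at 5848.178 steps above V_low.
Round → code 5848.
In hexadecimal (0x-prefixed): 0x16D8.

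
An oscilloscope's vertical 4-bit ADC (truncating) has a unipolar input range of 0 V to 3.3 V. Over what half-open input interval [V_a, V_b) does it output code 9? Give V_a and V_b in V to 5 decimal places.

[1.85625 V, 2.06250 V)

LSB = 3.3/2^4 = 206.250 mV.
V_a = V_low + 9·LSB = 1.85625 V; V_b = V_low + 10·LSB = 2.0625 V.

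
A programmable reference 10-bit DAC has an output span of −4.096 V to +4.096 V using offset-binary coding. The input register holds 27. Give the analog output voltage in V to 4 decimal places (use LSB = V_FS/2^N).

LSB = 8.192 V / 2^10 = 8.000 mV.
V_out = (−4.096) + 27 × 0.008 V = -3.88 V.

-3.8800 V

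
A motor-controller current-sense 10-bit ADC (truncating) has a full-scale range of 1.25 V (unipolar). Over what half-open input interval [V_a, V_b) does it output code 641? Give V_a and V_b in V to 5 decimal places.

[0.78247 V, 0.78369 V)

LSB = 1.25/2^10 = 1.221 mV.
V_a = V_low + 641·LSB = 0.782471 V; V_b = V_low + 642·LSB = 0.783691 V.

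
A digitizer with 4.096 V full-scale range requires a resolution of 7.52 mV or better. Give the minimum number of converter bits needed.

Number of steps required ≥ 4.096 V / 7.52 mV = 544.68.
Need 2^N ≥ 544.68; 2^9 = 512, 2^10 = 1024.
Minimum N = 10.

10 bits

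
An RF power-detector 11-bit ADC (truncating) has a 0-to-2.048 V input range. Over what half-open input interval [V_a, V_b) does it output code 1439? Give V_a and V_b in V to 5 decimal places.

LSB = 2.048/2^11 = 1.000 mV.
V_a = V_low + 1439·LSB = 1.439 V; V_b = V_low + 1440·LSB = 1.44 V.

[1.43900 V, 1.44000 V)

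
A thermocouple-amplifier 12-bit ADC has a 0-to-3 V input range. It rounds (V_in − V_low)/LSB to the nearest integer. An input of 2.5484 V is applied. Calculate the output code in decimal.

LSB = 3 V / 4096 = 0.732 mV.
Input sits at 3479.415 steps above V_low.
round(3479.415) = 3479.

code 3479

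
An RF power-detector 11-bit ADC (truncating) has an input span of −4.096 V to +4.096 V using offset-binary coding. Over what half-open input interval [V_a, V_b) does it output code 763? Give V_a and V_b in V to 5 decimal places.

LSB = 8.192/2^11 = 4.000 mV.
V_a = V_low + 763·LSB = -1.044 V; V_b = V_low + 764·LSB = -1.04 V.

[-1.04400 V, -1.04000 V)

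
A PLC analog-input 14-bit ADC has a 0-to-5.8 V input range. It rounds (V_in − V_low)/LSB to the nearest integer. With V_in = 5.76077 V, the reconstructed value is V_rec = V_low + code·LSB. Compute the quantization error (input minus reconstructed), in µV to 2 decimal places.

64.43 µV

LSB = 5.8/2^14 = 354.00 µV.
Scaled input = 16273.1820 LSBs, so code = 16273.
Code 16273 maps back to 0 + 16273×0.000354004 V = 5.7607056 V.
Error = 5.76077 − 5.7607056 = 6.44336e-05 V = 64.43 µV.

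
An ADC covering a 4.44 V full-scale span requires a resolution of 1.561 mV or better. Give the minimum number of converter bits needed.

Number of steps required ≥ 4.44 V / 1.561 mV = 2844.33.
Need 2^N ≥ 2844.33; 2^11 = 2048, 2^12 = 4096.
Minimum N = 12.

12 bits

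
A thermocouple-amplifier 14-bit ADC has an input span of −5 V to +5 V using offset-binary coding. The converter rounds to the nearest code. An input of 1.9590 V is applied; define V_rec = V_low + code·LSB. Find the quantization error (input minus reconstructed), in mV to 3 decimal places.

-0.229 mV

One LSB is 10 V / 16384 = 0.610 mV.
Scaled input = 11401.6256 LSBs, so code = 11402.
Code 11402 maps back to (−5) + 11402×0.000610352 V = 1.9592285 V.
V_in − V_rec = -0.000228516 V = -0.229 mV.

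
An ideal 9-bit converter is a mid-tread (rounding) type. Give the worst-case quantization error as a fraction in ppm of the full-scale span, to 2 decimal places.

Rounding → worst-case error = ½ LSB = V_FS/2^10, so 1e+06/1024 = 976.562 ppm of full scale.

976.56 ppm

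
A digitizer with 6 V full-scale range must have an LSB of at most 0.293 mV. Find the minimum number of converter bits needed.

Number of steps required ≥ 6 V / 0.293 mV = 20477.82.
Need 2^N ≥ 20477.82; 2^14 = 16384, 2^15 = 32768.
Minimum N = 15.

15 bits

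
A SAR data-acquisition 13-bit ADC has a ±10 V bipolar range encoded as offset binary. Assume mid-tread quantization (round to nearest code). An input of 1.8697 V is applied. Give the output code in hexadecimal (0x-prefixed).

code 0x12FE (decimal 4862)

With 8192 levels over 20 V, one step is 2.441 mV.
(V_in − V_low)/LSB = (1.8697 − (−10)) / 0.00244141 = 4861.829.
Round → code 4862.
In hexadecimal (0x-prefixed): 0x12FE.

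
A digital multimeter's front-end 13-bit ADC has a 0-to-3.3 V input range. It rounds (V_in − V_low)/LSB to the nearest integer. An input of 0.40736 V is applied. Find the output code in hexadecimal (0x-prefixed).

LSB = 3.3 V / 8192 = 402.83 µV.
Input sits at 1011.240 steps above V_low.
Round → code 1011.
In hexadecimal (0x-prefixed): 0x3F3.

code 0x3F3 (decimal 1011)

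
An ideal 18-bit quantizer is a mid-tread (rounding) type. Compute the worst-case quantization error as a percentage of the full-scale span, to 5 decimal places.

Rounding → worst-case error = ½ LSB = V_FS/2^19, so 100/524288 = 0.000190735 % of full scale.

0.00019 %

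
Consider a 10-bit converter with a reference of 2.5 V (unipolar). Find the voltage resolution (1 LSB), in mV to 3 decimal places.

Full-scale span = 2.5 V.
LSB = 2.5 / 2^10 = 2.5 / 1024 = 0.00244141 V = 2.441 mV.

2.441 mV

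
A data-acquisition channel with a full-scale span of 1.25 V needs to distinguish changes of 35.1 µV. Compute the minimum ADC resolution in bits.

16 bits

Number of steps required ≥ 1.25 V / 35.1 µV = 35612.54.
Need 2^N ≥ 35612.54; 2^15 = 32768, 2^16 = 65536.
Minimum N = 16.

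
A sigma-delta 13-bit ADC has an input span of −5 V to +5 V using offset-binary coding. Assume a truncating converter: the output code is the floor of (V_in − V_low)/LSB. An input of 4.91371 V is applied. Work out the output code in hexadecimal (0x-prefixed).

Full-scale span = 10 V; LSB = 10/2^13 = 1.221 mV.
(V_in − V_low)/LSB = (4.91371 − (−5)) / 0.0012207 = 8121.311.
⌊·⌋(8121.311) = 8121.
In hexadecimal (0x-prefixed): 0x1FB9.

code 0x1FB9 (decimal 8121)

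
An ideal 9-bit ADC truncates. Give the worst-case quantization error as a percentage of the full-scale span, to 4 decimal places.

0.1953 %

Truncating → worst-case error = 1 LSB = V_FS/2^9, so 100/512 = 0.195312 % of full scale.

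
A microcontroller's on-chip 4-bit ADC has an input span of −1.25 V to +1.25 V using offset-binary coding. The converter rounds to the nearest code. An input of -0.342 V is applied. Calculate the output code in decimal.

With 16 levels over 2.5 V, one step is 156.250 mV.
(-0.342 − (−1.25)) / 0.15625 = 5.811 LSBs.
Round → code 6.

code 6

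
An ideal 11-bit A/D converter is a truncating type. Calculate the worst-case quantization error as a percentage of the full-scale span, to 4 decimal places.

0.0488 %

Truncating → worst-case error = 1 LSB = V_FS/2^11, so 100/2048 = 0.0488281 % of full scale.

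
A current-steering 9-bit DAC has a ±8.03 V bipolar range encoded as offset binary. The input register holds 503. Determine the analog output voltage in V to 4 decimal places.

LSB = 16.06 V / 2^9 = 31.367 mV.
V_out = (−8.03) + 503 × 0.0313672 V = 7.7477 V.

7.7477 V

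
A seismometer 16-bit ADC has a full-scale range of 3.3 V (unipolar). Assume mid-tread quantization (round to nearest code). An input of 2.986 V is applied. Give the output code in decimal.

LSB = 3.3 V / 65536 = 50.35 µV.
(2.986 − 0) / 5.0354e-05 = 59300.150 LSBs.
round(59300.150) = 59300.

code 59300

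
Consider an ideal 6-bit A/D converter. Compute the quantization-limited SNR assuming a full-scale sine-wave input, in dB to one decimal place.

37.9 dB

SNR ≈ 6.02·N + 1.76 dB = 6.02·6 + 1.76 = 37.88 dB.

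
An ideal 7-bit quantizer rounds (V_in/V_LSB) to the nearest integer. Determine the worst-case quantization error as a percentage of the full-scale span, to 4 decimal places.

0.3906 %

Rounding → worst-case error = ½ LSB = V_FS/2^8, so 100/256 = 0.390625 % of full scale.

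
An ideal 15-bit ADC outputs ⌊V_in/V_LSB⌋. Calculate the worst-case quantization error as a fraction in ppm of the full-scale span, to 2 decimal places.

Truncating → worst-case error = 1 LSB = V_FS/2^15, so 1e+06/32768 = 30.5176 ppm of full scale.

30.52 ppm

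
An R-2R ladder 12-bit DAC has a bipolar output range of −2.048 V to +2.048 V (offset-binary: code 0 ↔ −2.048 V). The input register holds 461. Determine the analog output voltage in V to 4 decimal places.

-1.5870 V

LSB = 4.096 V / 2^12 = 1.000 mV.
V_out = (−2.048) + 461 × 0.001 V = -1.587 V.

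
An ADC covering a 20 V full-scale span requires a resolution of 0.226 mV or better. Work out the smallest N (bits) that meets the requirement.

17 bits

Number of steps required ≥ 20 V / 0.226 mV = 88495.58.
Need 2^N ≥ 88495.58; 2^16 = 65536, 2^17 = 131072.
Minimum N = 17.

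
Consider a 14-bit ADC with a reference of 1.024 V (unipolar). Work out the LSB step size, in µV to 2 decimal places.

Full-scale span = 1.024 V.
LSB = 1.024 / 2^14 = 1.024 / 16384 = 6.25e-05 V = 62.50 µV.

62.50 µV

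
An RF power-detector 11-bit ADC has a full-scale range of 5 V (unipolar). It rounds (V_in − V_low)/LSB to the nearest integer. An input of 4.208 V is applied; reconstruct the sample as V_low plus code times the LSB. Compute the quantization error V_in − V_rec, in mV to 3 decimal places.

One LSB is 5 V / 2048 = 2.441 mV.
Scaled input = 1723.5968 LSBs, so code = 1724.
Reconstructed: 4.2089844 V.
Error = 4.208 − 4.2089844 = -0.000984375 V = -0.984 mV.

-0.984 mV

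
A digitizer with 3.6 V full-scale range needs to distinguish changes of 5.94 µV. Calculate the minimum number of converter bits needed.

20 bits

Number of steps required ≥ 3.6 V / 5.94 µV = 606060.61.
Need 2^N ≥ 606060.61; 2^19 = 524288, 2^20 = 1048576.
Minimum N = 20.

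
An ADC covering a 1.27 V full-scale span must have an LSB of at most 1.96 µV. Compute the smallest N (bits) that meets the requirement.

Number of steps required ≥ 1.27 V / 1.96 µV = 647959.18.
Need 2^N ≥ 647959.18; 2^19 = 524288, 2^20 = 1048576.
Minimum N = 20.

20 bits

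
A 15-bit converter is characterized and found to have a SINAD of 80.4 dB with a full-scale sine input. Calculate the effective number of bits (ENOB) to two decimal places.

ENOB = (SINAD − 1.76) / 6.02 = (80.4 − 1.76)/6.02 = 13.063.

13.06 bits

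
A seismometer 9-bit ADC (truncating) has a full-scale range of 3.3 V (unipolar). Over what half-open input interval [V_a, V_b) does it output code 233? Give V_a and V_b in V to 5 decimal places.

LSB = 3.3/2^9 = 6.445 mV.
V_a = V_low + 233·LSB = 1.50176 V; V_b = V_low + 234·LSB = 1.5082 V.

[1.50176 V, 1.50820 V)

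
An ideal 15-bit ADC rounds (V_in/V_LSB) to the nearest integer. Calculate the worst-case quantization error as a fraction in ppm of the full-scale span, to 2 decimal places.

Rounding → worst-case error = ½ LSB = V_FS/2^16, so 1e+06/65536 = 15.2588 ppm of full scale.

15.26 ppm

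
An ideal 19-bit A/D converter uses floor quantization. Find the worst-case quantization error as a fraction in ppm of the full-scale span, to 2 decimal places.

Truncating → worst-case error = 1 LSB = V_FS/2^19, so 1e+06/524288 = 1.90735 ppm of full scale.

1.91 ppm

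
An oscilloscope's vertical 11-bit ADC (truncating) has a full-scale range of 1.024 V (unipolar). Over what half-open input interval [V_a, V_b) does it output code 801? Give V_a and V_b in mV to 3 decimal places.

[400.500 mV, 401.000 mV)

LSB = 1.024/2^11 = 0.500 mV.
V_a = V_low + 801·LSB = 0.4005 V; V_b = V_low + 802·LSB = 0.401 V.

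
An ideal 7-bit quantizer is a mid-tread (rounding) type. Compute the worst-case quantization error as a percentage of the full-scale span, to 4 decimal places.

0.3906 %

Rounding → worst-case error = ½ LSB = V_FS/2^8, so 100/256 = 0.390625 % of full scale.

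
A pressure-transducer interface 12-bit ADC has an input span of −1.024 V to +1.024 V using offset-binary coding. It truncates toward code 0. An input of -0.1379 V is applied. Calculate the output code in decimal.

With 4096 levels over 2.048 V, one step is 0.500 mV.
(V_in − V_low)/LSB = (-0.1379 − (−1.024)) / 0.0005 = 1772.200.
Floor → code 1772.

code 1772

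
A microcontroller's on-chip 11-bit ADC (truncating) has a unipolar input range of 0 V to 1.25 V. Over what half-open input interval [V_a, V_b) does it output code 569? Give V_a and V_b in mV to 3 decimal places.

[347.290 mV, 347.900 mV)

LSB = 1.25/2^11 = 0.610 mV.
V_a = V_low + 569·LSB = 0.34729 V; V_b = V_low + 570·LSB = 0.3479 V.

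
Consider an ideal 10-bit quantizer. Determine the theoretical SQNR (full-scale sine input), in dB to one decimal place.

SNR ≈ 6.02·N + 1.76 dB = 6.02·10 + 1.76 = 61.96 dB.

62.0 dB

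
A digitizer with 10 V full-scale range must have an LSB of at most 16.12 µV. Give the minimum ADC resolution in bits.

20 bits

Number of steps required ≥ 10 V / 16.12 µV = 620347.39.
Need 2^N ≥ 620347.39; 2^19 = 524288, 2^20 = 1048576.
Minimum N = 20.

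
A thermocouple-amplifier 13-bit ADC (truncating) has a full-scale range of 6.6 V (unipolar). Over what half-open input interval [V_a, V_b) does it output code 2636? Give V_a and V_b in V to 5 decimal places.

LSB = 6.6/2^13 = 0.806 mV.
V_a = V_low + 2636·LSB = 2.12373 V; V_b = V_low + 2637·LSB = 2.12454 V.

[2.12373 V, 2.12454 V)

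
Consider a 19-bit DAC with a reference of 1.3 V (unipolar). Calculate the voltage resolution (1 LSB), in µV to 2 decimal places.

2.48 µV

Full-scale span = 1.3 V.
LSB = 1.3 / 2^19 = 1.3 / 524288 = 2.47955e-06 V = 2.48 µV.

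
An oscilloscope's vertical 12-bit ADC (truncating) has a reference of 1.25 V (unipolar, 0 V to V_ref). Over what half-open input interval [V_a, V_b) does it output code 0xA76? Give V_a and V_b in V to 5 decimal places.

LSB = 1.25/2^12 = 305.18 µV.
Code 0xA76 = 2678 decimal.
V_a = V_low + 2678·LSB = 0.817261 V; V_b = V_low + 2679·LSB = 0.817566 V.

[0.81726 V, 0.81757 V)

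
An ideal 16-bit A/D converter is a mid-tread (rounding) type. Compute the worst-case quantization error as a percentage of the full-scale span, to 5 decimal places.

0.00076 %

Rounding → worst-case error = ½ LSB = V_FS/2^17, so 100/131072 = 0.000762939 % of full scale.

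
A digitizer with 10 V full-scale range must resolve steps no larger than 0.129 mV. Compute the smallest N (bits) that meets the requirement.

Number of steps required ≥ 10 V / 0.129 mV = 77519.38.
Need 2^N ≥ 77519.38; 2^16 = 65536, 2^17 = 131072.
Minimum N = 17.

17 bits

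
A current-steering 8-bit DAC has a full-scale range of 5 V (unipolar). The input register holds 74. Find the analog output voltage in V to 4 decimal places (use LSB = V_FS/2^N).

1.4453 V

LSB = 5 V / 2^8 = 19.531 mV.
V_out = 0 + 74 × 0.0195312 V = 1.44531 V.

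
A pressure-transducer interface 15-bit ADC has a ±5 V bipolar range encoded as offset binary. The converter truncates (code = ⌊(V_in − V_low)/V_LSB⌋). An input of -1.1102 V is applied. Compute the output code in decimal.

With 32768 levels over 10 V, one step is 305.18 µV.
(-1.1102 − (−5)) / 0.000305176 = 12746.097 LSBs.
So the output code is 12746.

code 12746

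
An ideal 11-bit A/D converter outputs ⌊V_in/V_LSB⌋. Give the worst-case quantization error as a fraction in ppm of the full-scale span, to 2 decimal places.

Truncating → worst-case error = 1 LSB = V_FS/2^11, so 1e+06/2048 = 488.281 ppm of full scale.

488.28 ppm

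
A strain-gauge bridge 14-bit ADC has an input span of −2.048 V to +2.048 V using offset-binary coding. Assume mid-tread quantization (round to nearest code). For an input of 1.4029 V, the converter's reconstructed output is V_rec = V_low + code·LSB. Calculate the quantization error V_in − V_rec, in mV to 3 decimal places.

-0.100 mV

One LSB is 4.096 V / 16384 = 250.00 µV.
(1.4029 − (−2.048))/0.00025 = 13803.6000; round gives code 13804.
Reconstructed: 1.403 V.
Difference: -0.0001 V → -0.100 mV.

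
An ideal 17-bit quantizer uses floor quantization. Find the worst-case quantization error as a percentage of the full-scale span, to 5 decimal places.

Truncating → worst-case error = 1 LSB = V_FS/2^17, so 100/131072 = 0.000762939 % of full scale.

0.00076 %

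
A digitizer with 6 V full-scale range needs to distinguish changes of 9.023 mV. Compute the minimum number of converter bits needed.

10 bits

Number of steps required ≥ 6 V / 9.023 mV = 664.97.
Need 2^N ≥ 664.97; 2^9 = 512, 2^10 = 1024.
Minimum N = 10.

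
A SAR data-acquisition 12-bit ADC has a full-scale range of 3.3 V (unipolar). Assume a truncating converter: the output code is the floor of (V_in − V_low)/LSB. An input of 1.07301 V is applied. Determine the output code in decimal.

With 4096 levels over 3.3 V, one step is 0.806 mV.
(1.07301 − 0) / 0.000805664 = 1331.833 LSBs.
So the output code is 1331.

code 1331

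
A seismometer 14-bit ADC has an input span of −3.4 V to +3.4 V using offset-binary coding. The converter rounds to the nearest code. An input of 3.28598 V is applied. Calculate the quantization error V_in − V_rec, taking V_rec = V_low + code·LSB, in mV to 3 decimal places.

0.116 mV

One LSB is 6.8 V / 16384 = 415.04 µV.
(V_in − V_low)/LSB = (3.28598 − (−3.4))/0.000415039 = 16109.2789 → code 16109 (round).
V_rec = (−3.4) + 16109·0.000415039 = 3.2858643 V.
Difference: 0.000115742 V → 0.116 mV.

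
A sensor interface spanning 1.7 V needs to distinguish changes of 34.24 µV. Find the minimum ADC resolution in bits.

16 bits

Number of steps required ≥ 1.7 V / 34.24 µV = 49649.53.
Need 2^N ≥ 49649.53; 2^15 = 32768, 2^16 = 65536.
Minimum N = 16.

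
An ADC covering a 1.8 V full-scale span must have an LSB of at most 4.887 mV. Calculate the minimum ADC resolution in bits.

Number of steps required ≥ 1.8 V / 4.887 mV = 368.32.
Need 2^N ≥ 368.32; 2^8 = 256, 2^9 = 512.
Minimum N = 9.

9 bits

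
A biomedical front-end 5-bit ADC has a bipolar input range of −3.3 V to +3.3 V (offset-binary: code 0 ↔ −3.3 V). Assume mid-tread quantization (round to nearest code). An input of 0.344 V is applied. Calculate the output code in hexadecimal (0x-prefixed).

With 32 levels over 6.6 V, one step is 206.250 mV.
Input sits at 17.668 steps above V_low.
Round → code 18.
In hexadecimal (0x-prefixed): 0x12.

code 0x12 (decimal 18)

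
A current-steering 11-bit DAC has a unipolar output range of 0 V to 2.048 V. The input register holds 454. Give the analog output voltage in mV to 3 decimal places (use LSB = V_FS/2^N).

454.000 mV

LSB = 2.048 V / 2^11 = 1.000 mV.
V_out = 0 + 454 × 0.001 V = 0.454 V.
= 454.000 mV.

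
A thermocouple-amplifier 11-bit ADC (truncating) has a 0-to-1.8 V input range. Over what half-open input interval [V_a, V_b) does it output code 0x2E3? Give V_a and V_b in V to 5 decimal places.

[0.64951 V, 0.65039 V)

LSB = 1.8/2^11 = 0.879 mV.
Code 0x2E3 = 739 decimal.
V_a = V_low + 739·LSB = 0.649512 V; V_b = V_low + 740·LSB = 0.650391 V.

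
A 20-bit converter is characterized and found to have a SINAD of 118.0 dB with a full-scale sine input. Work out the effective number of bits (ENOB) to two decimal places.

ENOB = (SINAD − 1.76) / 6.02 = (118.0 − 1.76)/6.02 = 19.309.

19.31 bits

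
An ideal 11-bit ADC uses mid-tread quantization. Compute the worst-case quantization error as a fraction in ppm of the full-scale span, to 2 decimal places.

Rounding → worst-case error = ½ LSB = V_FS/2^12, so 1e+06/4096 = 244.141 ppm of full scale.

244.14 ppm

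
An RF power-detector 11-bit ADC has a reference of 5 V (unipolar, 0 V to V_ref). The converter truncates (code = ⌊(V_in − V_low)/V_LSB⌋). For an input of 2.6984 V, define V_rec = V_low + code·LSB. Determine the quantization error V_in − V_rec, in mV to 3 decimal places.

Step size: 5 V ÷ 2^11 = 2.441 mV.
(V_in − V_low)/LSB = (2.6984 − 0)/0.00244141 = 1105.2646 → code 1105 (floor).
Reconstructed: 2.6977539 V.
V_in − V_rec = 0.000646094 V = 0.646 mV.

0.646 mV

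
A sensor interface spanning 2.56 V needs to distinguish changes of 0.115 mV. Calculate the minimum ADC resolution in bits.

15 bits

Number of steps required ≥ 2.56 V / 0.115 mV = 22260.87.
Need 2^N ≥ 22260.87; 2^14 = 16384, 2^15 = 32768.
Minimum N = 15.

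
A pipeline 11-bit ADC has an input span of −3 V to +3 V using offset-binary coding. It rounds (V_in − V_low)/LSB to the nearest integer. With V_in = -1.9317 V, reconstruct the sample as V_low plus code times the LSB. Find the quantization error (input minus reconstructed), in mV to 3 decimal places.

-1.036 mV

Step size: 6 V ÷ 2^11 = 2.930 mV.
(-1.9317 − (−3))/0.00292969 = 364.6464; round gives code 365.
V_rec = (−3) + 365·0.00292969 = -1.9306641 V.
Error = -1.9317 − (−1.9306641) = -0.00103594 V = -1.036 mV.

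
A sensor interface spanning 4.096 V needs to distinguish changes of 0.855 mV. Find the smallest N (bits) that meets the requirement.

13 bits

Number of steps required ≥ 4.096 V / 0.855 mV = 4790.64.
Need 2^N ≥ 4790.64; 2^12 = 4096, 2^13 = 8192.
Minimum N = 13.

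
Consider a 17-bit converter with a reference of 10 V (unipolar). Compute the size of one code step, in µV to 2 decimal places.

Full-scale span = 10 V.
LSB = 10 / 2^17 = 10 / 131072 = 7.62939e-05 V = 76.29 µV.

76.29 µV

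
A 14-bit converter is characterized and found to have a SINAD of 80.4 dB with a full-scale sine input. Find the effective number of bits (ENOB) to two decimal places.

ENOB = (SINAD − 1.76) / 6.02 = (80.4 − 1.76)/6.02 = 13.063.

13.06 bits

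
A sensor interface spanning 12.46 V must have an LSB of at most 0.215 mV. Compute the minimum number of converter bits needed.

16 bits

Number of steps required ≥ 12.46 V / 0.215 mV = 57953.49.
Need 2^N ≥ 57953.49; 2^15 = 32768, 2^16 = 65536.
Minimum N = 16.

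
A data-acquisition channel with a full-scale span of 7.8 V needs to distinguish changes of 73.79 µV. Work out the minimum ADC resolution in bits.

17 bits

Number of steps required ≥ 7.8 V / 73.79 µV = 105705.38.
Need 2^N ≥ 105705.38; 2^16 = 65536, 2^17 = 131072.
Minimum N = 17.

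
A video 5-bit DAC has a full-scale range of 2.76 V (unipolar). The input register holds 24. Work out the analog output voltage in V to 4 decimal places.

2.0700 V

LSB = 2.76 V / 2^5 = 86.250 mV.
V_out = 0 + 24 × 0.08625 V = 2.07 V.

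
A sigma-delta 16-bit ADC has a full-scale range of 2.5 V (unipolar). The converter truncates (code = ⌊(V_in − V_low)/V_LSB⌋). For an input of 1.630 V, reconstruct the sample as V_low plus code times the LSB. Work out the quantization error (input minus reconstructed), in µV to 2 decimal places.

LSB = 2.5/2^16 = 38.15 µV.
(V_in − V_low)/LSB = (1.630 − 0)/3.8147e-05 = 42729.4720 → code 42729 (floor).
Code 42729 maps back to 0 + 42729×3.8147e-05 V = 1.629982 V.
Error = 1.630 − 1.629982 = 1.80054e-05 V = 18.01 µV.

18.01 µV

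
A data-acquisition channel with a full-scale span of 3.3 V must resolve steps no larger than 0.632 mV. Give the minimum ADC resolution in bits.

13 bits

Number of steps required ≥ 3.3 V / 0.632 mV = 5221.52.
Need 2^N ≥ 5221.52; 2^12 = 4096, 2^13 = 8192.
Minimum N = 13.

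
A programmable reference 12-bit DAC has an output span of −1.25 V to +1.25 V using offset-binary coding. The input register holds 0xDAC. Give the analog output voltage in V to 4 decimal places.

0.8862 V

LSB = 2.5 V / 2^12 = 0.610 mV.
Code 0xDAC = 3500 decimal.
V_out = (−1.25) + 3500 × 0.000610352 V = 0.88623 V.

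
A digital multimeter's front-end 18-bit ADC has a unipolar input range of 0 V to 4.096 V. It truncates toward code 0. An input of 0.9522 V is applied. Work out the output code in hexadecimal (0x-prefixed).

LSB = 4.096 V / 262144 = 15.62 µV.
(0.9522 − 0) / 1.5625e-05 = 60940.800 LSBs.
So the output code is 60940.
In hexadecimal (0x-prefixed): 0xEE0C.

code 0xEE0C (decimal 60940)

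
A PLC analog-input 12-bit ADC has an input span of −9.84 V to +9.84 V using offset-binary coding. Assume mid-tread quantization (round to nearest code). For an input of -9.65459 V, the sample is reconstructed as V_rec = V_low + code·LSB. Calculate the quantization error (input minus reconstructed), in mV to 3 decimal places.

LSB = 19.68/2^12 = 4.805 mV.
(-9.65459 − (−9.84))/0.00480469 = 38.5894; round gives code 39.
Code 39 maps back to (−9.84) + 39×0.00480469 V = -9.6526172 V.
Error = -9.65459 − (−9.6526172) = -0.00197281 V = -1.973 mV.

-1.973 mV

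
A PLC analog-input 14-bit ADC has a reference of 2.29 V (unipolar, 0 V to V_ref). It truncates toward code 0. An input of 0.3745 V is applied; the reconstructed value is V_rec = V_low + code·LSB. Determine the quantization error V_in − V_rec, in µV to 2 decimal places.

LSB = 2.29/2^14 = 139.77 µV.
(0.3745 − 0)/0.000139771 = 2679.3921; ⌊·⌋ gives code 2679.
Code 2679 maps back to 0 + 2679×0.000139771 V = 0.37444519 V.
V_in − V_rec = 5.48096e-05 V = 54.81 µV.

54.81 µV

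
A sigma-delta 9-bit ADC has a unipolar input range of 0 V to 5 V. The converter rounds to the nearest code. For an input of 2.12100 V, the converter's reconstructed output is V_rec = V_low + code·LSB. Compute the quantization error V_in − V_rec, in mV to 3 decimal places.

1.859 mV

Step size: 5 V ÷ 2^9 = 9.766 mV.
Scaled input = 217.1904 LSBs, so code = 217.
V_rec = 0 + 217·0.00976562 = 2.1191406 V.
Error = 2.12100 − 2.1191406 = 0.00185937 V = 1.859 mV.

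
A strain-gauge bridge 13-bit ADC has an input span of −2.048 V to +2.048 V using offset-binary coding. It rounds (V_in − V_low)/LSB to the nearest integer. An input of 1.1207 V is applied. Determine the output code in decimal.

LSB = 4.096 V / 8192 = 0.500 mV.
(V_in − V_low)/LSB = (1.1207 − (−2.048)) / 0.0005 = 6337.400.
So the output code is 6337.

code 6337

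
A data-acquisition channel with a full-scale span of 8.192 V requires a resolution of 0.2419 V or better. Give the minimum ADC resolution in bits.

6 bits

Number of steps required ≥ 8.192 V / 0.2419 V = 33.87.
Need 2^N ≥ 33.87; 2^5 = 32, 2^6 = 64.
Minimum N = 6.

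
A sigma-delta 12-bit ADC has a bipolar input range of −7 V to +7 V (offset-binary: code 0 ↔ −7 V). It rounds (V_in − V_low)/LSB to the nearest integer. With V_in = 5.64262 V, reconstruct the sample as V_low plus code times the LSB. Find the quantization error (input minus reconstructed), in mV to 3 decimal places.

-0.446 mV

LSB = 14/2^12 = 3.418 mV.
Scaled input = 3698.8694 LSBs, so code = 3699.
Reconstructed: 5.6430664 V.
Difference: -0.000446406 V → -0.446 mV.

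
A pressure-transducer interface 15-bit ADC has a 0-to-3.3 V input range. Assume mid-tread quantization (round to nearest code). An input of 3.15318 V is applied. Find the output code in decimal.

code 31310

LSB = 3.3 V / 32768 = 100.71 µV.
(3.15318 − 0) / 0.000100708 = 31310.122 LSBs.
So the output code is 31310.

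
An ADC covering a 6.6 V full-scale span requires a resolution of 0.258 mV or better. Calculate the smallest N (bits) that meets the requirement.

15 bits

Number of steps required ≥ 6.6 V / 0.258 mV = 25581.40.
Need 2^N ≥ 25581.40; 2^14 = 16384, 2^15 = 32768.
Minimum N = 15.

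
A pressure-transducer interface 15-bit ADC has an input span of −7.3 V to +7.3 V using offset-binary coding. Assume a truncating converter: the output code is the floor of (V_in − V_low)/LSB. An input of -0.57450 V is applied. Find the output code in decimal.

code 15094

Full-scale span = 14.6 V; LSB = 14.6/2^15 = 445.56 µV.
Input sits at 15094.602 steps above V_low.
⌊·⌋(15094.602) = 15094.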